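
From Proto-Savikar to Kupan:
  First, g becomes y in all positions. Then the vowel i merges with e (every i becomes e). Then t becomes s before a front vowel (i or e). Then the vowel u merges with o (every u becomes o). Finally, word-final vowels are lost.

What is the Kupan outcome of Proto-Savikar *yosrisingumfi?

Kupan: *yosrisingumfi > yosrisinyumfi > yosresenyumfe > yosresenyomfe > yosresenyomf  (by unconditioned shift, vowel merger, vowel merger, apocope)

yosresenyomf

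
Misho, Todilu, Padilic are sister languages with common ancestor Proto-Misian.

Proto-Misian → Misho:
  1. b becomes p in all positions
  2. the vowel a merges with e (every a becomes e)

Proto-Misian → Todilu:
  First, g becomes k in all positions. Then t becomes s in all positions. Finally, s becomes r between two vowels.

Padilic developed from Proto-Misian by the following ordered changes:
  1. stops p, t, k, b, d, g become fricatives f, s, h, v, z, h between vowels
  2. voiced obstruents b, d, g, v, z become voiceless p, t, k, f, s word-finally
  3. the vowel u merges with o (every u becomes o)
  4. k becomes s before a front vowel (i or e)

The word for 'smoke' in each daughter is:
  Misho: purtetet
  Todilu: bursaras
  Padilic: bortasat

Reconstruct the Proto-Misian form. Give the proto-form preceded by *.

Position 4: Misho has t, Todilu has s, Padilic has t. Misho preserves t here (none of its changes turn any other segment into t), so the proto-segment is *t.
Position 1: Misho has p, Todilu has b, Padilic has b. Todilu preserves b here (none of its changes turn any other segment into b), so the proto-segment is *b.
Position 5: Misho has e, Todilu has a, Padilic has a. Todilu preserves a here (none of its changes turn any other segment into a), so the proto-segment is *a.
Verify the candidate proto-form against each daughter:
Misho: start from *burtatat.
  rule 1 (unconditioned shift): burtatat → purtatat
  rule 2 (vowel merger): purtatat → purtetet
  ⇒ Misho purtetet
Todilu: *burtatat > bursasas > bursaras  (by unconditioned shift, rhotacism)
Padilic: *burtatat
  burtatat → burtasat   [intervocalic lenition]
  burtasat (rule 2 does not apply)
  burtasat → bortasat   [vowel merger]
  bortasat (rule 4 does not apply)
  giving Padilic bortasat.
*burtatat is the unique common source.

*burtatat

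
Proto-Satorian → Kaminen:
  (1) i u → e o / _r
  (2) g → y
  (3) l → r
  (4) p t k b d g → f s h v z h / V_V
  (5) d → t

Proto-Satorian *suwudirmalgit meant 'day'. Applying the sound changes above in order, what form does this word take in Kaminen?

Kaminen: start from *suwudirmalgit.
  rule 1 (pre-rhotic lowering): suwudirmalgit → suwudermalgit
  rule 2 (unconditioned shift): suwudermalgit → suwudermalyit
  rule 3 (unconditioned shift): suwudermalyit → suwudermaryit
  rule 4 (intervocalic lenition): suwudermaryit → suwuzermaryit
  rule 5: no change — suwuzermaryit
  ⇒ Kaminen suwuzermaryit

suwuzermaryit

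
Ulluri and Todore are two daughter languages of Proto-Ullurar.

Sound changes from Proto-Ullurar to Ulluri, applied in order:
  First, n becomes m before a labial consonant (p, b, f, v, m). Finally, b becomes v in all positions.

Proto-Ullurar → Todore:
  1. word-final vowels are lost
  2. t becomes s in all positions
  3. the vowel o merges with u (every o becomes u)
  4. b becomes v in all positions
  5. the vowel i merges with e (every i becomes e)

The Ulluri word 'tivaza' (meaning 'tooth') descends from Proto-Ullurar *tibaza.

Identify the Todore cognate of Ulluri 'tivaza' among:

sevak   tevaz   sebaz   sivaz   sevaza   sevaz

sevaz

Todore: start from *tibaza.
  rule 1 (apocope): tibaza → tibaz
  rule 2 (unconditioned shift): tibaz → sibaz
  rule 3: no change — sibaz
  rule 4 (unconditioned shift): sibaz → sivaz
  rule 5 (vowel merger): sivaz → sevaz
  ⇒ Todore sevaz
The other candidates each miss or misapply at least one Todore change.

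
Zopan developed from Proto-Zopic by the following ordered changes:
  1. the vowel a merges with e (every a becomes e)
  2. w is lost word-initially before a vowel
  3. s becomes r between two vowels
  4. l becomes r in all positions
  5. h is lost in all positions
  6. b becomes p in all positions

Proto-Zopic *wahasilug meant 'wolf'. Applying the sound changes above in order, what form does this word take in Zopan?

eerirug

Zopan: start from *wahasilug.
  rule 1 (vowel merger): wahasilug → wehesilug
  rule 2 (glide loss): wehesilug → ehesilug
  rule 3 (rhotacism): ehesilug → eherilug
  rule 4 (unconditioned shift): eherilug → eherirug
  rule 5 (h-loss): eherirug → eerirug
  rule 6: no change — eerirug
  ⇒ Zopan eerirug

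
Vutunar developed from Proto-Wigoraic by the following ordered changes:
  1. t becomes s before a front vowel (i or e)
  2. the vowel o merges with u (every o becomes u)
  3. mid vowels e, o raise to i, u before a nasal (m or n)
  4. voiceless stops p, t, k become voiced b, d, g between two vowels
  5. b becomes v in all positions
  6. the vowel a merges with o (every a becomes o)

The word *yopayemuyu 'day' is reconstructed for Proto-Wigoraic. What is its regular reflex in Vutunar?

Vutunar: *yopayemuyu > yupayemuyu > yupayimuyu > yubayimuyu > yuvayimuyu > yuvoyimuyu  (by vowel merger, pre-nasal raising, intervocalic voicing, unconditioned shift, vowel merger)

yuvoyimuyu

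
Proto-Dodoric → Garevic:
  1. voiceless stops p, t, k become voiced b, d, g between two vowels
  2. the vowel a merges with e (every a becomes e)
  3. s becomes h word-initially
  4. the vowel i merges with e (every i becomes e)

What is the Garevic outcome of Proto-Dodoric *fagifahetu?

Garevic: *fagifahetu
  fagifahetu → fagifahedu   [intervocalic voicing]
  fagifahedu → fegifehedu   [vowel merger]
  fegifehedu (rule 3 does not apply)
  fegifehedu → fegefehedu   [vowel merger]
  giving Garevic fegefehedu.

fegefehedu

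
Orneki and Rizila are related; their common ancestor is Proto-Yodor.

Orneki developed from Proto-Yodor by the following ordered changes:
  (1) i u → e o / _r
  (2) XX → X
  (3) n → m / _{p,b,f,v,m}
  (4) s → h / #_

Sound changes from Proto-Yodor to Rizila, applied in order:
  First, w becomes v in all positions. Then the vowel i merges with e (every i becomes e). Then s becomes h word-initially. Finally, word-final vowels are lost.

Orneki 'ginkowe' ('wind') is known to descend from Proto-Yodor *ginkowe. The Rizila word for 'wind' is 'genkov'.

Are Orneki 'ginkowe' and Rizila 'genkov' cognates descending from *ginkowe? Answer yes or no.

Derive the expected Rizila reflex of *ginkowe:
Rizila: *ginkowe
  ginkowe → ginkove   [unconditioned shift]
  ginkove → genkove   [vowel merger]
  genkove (rule 3 does not apply)
  genkove → genkov   [apocope]
  giving Rizila genkov.
Rizila 'genkov' matches the regular reflex exactly, so the pair is cognate.

yes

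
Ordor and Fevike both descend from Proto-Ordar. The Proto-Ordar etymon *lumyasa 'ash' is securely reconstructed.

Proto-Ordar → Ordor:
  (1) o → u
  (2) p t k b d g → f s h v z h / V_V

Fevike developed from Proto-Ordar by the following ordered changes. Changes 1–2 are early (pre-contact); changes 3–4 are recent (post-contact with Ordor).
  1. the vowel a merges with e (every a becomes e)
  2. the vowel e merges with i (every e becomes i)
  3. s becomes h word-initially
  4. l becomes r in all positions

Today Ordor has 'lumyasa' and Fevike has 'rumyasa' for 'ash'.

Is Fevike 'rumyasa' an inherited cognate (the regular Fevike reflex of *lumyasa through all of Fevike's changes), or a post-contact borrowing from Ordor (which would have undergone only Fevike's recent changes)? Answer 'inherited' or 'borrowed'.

If inherited, *lumyasa would pass through all of Fevike's changes:
Fevike: *lumyasa
  lumyasa → lumyese   [vowel merger]
  lumyese → lumyisi   [vowel merger]
  lumyisi (rule 3 does not apply)
  lumyisi → rumyisi   [unconditioned shift]
  giving Fevike rumyisi.
If borrowed from Ordor 'lumyasa' after the early changes, it would undergo only the recent ones:
  rule 3 (debuccalisation): no change (lumyasa)
  rule 4 (unconditioned shift): lumyasa → rumyasa
  ⇒ as a loan: rumyasa
Fevike 'rumyasa' matches the loan outcome 'rumyasa', not the inherited 'rumyisi' — it skipped the early Fevike changes, so it was borrowed from Ordor.

borrowed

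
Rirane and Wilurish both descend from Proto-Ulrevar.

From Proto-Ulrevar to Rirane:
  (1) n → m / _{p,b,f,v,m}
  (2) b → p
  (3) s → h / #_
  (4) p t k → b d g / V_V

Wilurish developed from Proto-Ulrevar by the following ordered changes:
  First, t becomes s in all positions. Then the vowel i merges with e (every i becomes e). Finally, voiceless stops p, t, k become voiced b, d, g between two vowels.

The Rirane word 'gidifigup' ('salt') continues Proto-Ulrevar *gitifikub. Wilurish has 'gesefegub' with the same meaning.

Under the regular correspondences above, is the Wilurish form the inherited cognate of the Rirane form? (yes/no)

yes

Derive the expected Wilurish reflex of *gitifikub:
Wilurish: *gitifikub > gisifikub > gesefekub > gesefegub  (by unconditioned shift, vowel merger, intervocalic voicing)
Wilurish 'gesefegub' matches the regular reflex exactly, so the pair is cognate.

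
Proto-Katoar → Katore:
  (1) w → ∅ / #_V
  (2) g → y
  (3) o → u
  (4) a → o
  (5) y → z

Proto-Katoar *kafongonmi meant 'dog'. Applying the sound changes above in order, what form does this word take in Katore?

Katore: *kafongonmi > kafonyonmi > kafunyunmi > kofunyunmi > kofunzunmi  (by unconditioned shift, vowel merger, vowel merger, unconditioned shift)

kofunzunmi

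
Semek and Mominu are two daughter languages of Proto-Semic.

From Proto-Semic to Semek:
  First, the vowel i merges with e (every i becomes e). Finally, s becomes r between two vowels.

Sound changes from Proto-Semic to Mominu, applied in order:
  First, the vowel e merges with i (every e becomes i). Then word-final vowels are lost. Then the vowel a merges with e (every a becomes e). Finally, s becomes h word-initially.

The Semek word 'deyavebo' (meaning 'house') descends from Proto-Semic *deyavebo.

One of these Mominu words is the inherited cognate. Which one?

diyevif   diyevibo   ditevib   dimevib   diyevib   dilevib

Mominu: start from *deyavebo.
  rule 1 (vowel merger): deyavebo → diyavibo
  rule 2 (apocope): diyavibo → diyavib
  rule 3 (vowel merger): diyavib → diyevib
  rule 4: no change — diyevib
  ⇒ Mominu diyevib
Among the options, 'diyevib' alone shows every Mominu change applied in order.

diyevib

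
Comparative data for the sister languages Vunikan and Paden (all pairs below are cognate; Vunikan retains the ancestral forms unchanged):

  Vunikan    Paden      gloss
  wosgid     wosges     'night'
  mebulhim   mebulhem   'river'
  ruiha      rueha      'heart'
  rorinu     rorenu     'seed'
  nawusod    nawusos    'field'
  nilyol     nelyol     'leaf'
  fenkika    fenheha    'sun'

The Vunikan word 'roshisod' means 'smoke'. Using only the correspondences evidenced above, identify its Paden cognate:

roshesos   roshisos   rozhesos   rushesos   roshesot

roshesos

wosgid ~ wosges, nilyol ~ nelyol — Vunikan i corresponds to Paden e after a consonant, before a consonant other than r, m, n, p, b, f, v.
wosgid ~ wosges, nawusod ~ nawusos — Vunikan d corresponds to Paden s word-finally.
Applying these to Vunikan 'roshisod':
  roshisod → roshesod   (i→e after a consonant, before a consonant other than r, m, n, p, b, f, v)
  roshesod → roshesos   (d→s word-finally)
So the Paden cognate is 'roshesos'.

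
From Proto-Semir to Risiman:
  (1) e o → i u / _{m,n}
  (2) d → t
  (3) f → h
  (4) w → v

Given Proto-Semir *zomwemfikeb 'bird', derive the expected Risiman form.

zumvimhikeb

Risiman: *zomwemfikeb
  zomwemfikeb → zumwimfikeb   [pre-nasal raising]
  zumwimfikeb (rule 2 does not apply)
  zumwimfikeb → zumwimhikeb   [unconditioned shift]
  zumwimhikeb → zumvimhikeb   [unconditioned shift]
  giving Risiman zumvimhikeb.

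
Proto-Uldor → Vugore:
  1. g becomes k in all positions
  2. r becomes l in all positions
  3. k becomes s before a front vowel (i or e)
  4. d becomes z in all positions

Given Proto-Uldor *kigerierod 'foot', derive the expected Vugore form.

siselieloz

Vugore: *kigerierod > kikerierod > kikelielod > siselielod > siselieloz  (by unconditioned shift, unconditioned shift, palatalisation, unconditioned shift)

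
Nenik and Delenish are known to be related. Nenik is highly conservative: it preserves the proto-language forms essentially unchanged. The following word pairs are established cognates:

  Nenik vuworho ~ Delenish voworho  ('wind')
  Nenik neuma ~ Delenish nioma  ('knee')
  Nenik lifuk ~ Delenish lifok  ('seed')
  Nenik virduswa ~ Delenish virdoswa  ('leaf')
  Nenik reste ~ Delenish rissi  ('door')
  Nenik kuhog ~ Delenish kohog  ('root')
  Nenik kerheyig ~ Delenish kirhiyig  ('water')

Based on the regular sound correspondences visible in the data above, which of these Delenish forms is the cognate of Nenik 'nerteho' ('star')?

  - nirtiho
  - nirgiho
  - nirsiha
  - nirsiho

nirsiho

kerheyig ~ kirhiyig — Nenik e corresponds to Delenish i after a consonant, before r.
reste ~ rissi — Nenik t corresponds to Delenish s after a consonant, before a front vowel.
reste ~ rissi, kerheyig ~ kirhiyig — Nenik e corresponds to Delenish i after a consonant, before a consonant other than r, m, n, p, b, f, v.
Applying these to Nenik 'nerteho':
  nerteho → nirteho   (e→i after a consonant, before r)
  nirteho → nirseho   (t→s after a consonant, before a front vowel)
  nirseho → nirsiho   (e→i after a consonant, before a consonant other than r, m, n, p, b, f, v)
So the Delenish cognate is 'nirsiho'.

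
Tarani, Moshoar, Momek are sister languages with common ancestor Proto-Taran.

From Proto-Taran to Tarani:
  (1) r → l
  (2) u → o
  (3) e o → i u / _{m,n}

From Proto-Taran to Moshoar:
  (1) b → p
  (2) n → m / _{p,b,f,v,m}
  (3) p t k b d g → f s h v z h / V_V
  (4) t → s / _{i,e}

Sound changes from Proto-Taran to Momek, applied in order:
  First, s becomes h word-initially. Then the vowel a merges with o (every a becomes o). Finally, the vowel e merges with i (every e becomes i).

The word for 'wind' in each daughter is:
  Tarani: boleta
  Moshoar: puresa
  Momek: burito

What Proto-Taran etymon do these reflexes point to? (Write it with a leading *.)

*bureta

Position 3: Tarani has l, Moshoar has r, Momek has r. Moshoar preserves r here (none of its changes turn any other segment into r), so the proto-segment is *r.
Position 4: Tarani has e, Moshoar has e, Momek has i. Tarani preserves e here (none of its changes turn any other segment into e), so the proto-segment is *e.
This points to *bureta. Verify forward in each daughter:
Tarani: start from *bureta.
  rule 1 (unconditioned shift): bureta → buleta
  rule 2 (vowel merger): buleta → boleta
  rule 3: no change — boleta
  ⇒ Tarani boleta
Moshoar: *bureta
  bureta → pureta   [unconditioned shift]
  pureta (rule 2 does not apply)
  pureta → puresa   [intervocalic lenition]
  puresa (rule 4 does not apply)
  giving Moshoar puresa.
Momek: *bureta > bureto > burito  (by vowel merger, vowel merger)
Only *bureta yields all of Tarani boleta, Moshoar puresa, Momek burito.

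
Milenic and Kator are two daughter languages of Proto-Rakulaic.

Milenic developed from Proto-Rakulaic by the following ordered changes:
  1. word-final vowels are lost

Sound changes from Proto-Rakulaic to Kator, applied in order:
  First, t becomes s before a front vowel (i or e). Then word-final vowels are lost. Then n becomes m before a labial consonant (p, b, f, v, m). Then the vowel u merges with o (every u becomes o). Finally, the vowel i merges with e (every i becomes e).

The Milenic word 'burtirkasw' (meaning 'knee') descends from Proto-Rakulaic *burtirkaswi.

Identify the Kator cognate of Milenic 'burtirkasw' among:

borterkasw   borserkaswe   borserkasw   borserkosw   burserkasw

Kator: *burtirkaswi > bursirkaswi > bursirkasw > borsirkasw > borserkasw  (by palatalisation, apocope, vowel merger, vowel merger)
The other candidates each miss or misapply at least one Kator change.

borserkasw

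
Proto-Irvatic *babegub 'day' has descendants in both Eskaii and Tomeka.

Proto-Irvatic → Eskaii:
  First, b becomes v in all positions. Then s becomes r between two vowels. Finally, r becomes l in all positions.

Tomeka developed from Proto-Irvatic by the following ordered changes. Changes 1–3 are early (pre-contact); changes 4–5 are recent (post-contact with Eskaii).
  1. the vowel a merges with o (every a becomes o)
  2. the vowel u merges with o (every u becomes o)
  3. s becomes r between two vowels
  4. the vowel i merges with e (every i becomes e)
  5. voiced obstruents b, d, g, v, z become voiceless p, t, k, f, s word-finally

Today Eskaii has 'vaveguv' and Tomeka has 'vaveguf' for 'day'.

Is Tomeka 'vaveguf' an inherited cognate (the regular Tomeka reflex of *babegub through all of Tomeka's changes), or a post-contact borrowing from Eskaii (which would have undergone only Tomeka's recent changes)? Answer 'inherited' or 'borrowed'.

borrowed

If inherited, *babegub would pass through all of Tomeka's changes:
Tomeka: *babegub > bobegub > bobegob > bobegop  (by vowel merger, vowel merger, final devoicing)
If borrowed from Eskaii 'vaveguv' after the early changes, it would undergo only the recent ones:
  rule 4 (vowel merger): no change (vaveguv)
  rule 5 (final devoicing): vaveguv → vaveguf
  ⇒ as a loan: vaveguf
Tomeka 'vaveguf' matches the loan outcome 'vaveguf', not the inherited 'bobegop' — it skipped the early Tomeka changes, so it was borrowed from Eskaii.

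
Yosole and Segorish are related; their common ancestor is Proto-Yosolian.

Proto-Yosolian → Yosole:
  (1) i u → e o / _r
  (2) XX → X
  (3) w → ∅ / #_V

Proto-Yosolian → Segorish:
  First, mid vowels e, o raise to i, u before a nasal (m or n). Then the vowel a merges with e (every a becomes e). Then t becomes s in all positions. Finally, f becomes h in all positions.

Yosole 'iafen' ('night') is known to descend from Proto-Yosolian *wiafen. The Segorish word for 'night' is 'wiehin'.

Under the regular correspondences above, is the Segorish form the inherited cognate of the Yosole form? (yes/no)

Derive the expected Segorish reflex of *wiafen:
Segorish: *wiafen
  wiafen → wiafin   [pre-nasal raising]
  wiafin → wiefin   [vowel merger]
  wiefin (rule 3 does not apply)
  wiefin → wiehin   [unconditioned shift]
  giving Segorish wiehin.
Segorish 'wiehin' matches the regular reflex exactly, so the pair is cognate.

yes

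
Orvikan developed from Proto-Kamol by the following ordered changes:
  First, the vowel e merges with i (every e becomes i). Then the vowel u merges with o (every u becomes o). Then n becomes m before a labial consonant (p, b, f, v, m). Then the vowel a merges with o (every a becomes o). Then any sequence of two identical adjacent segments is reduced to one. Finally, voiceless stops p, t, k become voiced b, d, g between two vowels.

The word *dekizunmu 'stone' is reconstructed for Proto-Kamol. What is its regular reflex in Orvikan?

digizomo

Orvikan: *dekizunmu > dikizunmu > dikizonmo > dikizommo > dikizomo > digizomo  (by vowel merger, vowel merger, nasal place assimilation, degemination, intervocalic voicing)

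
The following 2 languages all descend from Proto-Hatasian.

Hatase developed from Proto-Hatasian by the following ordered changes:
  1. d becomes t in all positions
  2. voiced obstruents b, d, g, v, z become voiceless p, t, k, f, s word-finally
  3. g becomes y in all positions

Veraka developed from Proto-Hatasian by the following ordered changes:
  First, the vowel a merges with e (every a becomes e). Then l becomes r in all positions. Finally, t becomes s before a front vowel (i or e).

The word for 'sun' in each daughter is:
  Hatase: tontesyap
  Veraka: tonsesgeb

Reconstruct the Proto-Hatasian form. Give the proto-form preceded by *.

Position 7: Hatase has y, Veraka has g. Veraka preserves g here (none of its changes turn any other segment into g), so the proto-segment is *g.
Position 4: Hatase has t, Veraka has s. Taking the neighbouring segments as reconstructed: Hatase t could go back to *t or *d; Veraka s could go back to *t or *s — the one source consistent with every daughter is *t.
Continuing position by position gives *tontesgab; check it forward:
Hatase: *tontesgab
  tontesgab (rule 1 does not apply)
  tontesgab → tontesgap   [final devoicing]
  tontesgap → tontesyap   [unconditioned shift]
  giving Hatase tontesyap.
Veraka: *tontesgab
  tontesgab → tontesgeb   [vowel merger]
  tontesgeb (rule 2 does not apply)
  tontesgeb → tonsesgeb   [palatalisation]
  giving Veraka tonsesgeb.
Only *tontesgab yields all of Hatase tontesyap, Veraka tonsesgeb.

*tontesgab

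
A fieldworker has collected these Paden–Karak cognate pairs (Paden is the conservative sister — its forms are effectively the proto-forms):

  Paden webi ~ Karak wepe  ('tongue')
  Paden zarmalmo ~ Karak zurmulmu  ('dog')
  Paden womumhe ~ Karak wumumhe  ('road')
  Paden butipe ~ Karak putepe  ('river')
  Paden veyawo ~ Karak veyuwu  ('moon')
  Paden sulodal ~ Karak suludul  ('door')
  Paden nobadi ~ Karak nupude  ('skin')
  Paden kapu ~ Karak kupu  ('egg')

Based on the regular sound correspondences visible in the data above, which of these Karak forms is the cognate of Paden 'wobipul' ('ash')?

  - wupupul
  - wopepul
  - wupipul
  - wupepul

wupepul

nobadi ~ nupude — Paden o corresponds to Karak u after a consonant, before a labial obstruent.
webi ~ wepe — Paden b corresponds to Karak p between vowels (before a front vowel).
butipe ~ putepe — Paden i corresponds to Karak e after a consonant, before a labial obstruent.
Applying these to Paden 'wobipul':
  wobipul → wubipul   (o→u after a consonant, before a labial obstruent)
  wubipul → wupipul   (b→p between vowels (before a front vowel))
  wupipul → wupepul   (i→e after a consonant, before a labial obstruent)
So the Karak cognate is 'wupepul'.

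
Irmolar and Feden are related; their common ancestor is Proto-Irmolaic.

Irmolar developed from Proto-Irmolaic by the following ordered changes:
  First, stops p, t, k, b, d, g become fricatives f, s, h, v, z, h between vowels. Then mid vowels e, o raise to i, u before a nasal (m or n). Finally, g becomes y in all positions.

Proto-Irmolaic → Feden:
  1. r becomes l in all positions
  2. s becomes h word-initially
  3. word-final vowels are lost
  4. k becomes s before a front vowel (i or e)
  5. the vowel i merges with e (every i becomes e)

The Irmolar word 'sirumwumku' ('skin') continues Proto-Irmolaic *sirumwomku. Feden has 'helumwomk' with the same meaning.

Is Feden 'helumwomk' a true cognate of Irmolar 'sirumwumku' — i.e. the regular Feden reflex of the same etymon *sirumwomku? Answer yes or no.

Derive the expected Feden reflex of *sirumwomku:
Feden: *sirumwomku > silumwomku > hilumwomku > hilumwomk > helumwomk  (by unconditioned shift, debuccalisation, apocope, vowel merger)
Feden 'helumwomk' matches the regular reflex exactly, so the pair is cognate.

yes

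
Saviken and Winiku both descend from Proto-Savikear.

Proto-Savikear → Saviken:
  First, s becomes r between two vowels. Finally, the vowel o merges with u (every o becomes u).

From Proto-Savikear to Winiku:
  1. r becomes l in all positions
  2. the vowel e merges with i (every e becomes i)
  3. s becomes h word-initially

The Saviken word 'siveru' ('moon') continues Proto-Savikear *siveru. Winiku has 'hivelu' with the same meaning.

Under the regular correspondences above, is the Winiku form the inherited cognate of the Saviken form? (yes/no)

no

Derive the expected Winiku reflex of *siveru:
Winiku: *siveru > sivelu > sivilu > hivilu  (by unconditioned shift, vowel merger, debuccalisation)
The regular Winiku reflex would be 'hivilu', but the attested form is 'hivelu'. The correspondence is irregular, so they are not cognates (the Winiku form has a different source).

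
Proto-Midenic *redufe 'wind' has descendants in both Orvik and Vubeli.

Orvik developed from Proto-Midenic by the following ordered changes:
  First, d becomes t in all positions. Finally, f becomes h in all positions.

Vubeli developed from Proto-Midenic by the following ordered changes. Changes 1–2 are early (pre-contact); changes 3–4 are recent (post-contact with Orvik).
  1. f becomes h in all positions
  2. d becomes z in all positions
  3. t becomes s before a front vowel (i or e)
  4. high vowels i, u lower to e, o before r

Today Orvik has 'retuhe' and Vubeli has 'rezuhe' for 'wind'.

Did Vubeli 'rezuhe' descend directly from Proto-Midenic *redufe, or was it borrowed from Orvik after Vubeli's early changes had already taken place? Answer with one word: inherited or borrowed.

If inherited, *redufe would pass through all of Vubeli's changes:
Vubeli: start from *redufe.
  rule 1 (unconditioned shift): redufe → reduhe
  rule 2 (unconditioned shift): reduhe → rezuhe
  rule 3: no change — rezuhe
  rule 4: no change — rezuhe
  ⇒ Vubeli rezuhe
If borrowed from Orvik 'retuhe' after the early changes, it would undergo only the recent ones:
  rule 3 (palatalisation): no change (retuhe)
  rule 4 (pre-rhotic lowering): no change (retuhe)
  ⇒ as a loan: retuhe
Vubeli 'rezuhe' matches the inherited outcome exactly, so it is an inherited cognate, not a loan.

inherited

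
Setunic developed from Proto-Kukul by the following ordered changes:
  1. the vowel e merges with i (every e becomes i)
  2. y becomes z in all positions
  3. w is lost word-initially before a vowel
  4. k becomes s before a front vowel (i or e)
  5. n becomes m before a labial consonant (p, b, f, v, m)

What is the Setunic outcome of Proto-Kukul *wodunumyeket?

Setunic: *wodunumyeket > wodunumyikit > wodunumzikit > odunumzikit > odunumzisit  (by vowel merger, unconditioned shift, glide loss, palatalisation)

odunumzisit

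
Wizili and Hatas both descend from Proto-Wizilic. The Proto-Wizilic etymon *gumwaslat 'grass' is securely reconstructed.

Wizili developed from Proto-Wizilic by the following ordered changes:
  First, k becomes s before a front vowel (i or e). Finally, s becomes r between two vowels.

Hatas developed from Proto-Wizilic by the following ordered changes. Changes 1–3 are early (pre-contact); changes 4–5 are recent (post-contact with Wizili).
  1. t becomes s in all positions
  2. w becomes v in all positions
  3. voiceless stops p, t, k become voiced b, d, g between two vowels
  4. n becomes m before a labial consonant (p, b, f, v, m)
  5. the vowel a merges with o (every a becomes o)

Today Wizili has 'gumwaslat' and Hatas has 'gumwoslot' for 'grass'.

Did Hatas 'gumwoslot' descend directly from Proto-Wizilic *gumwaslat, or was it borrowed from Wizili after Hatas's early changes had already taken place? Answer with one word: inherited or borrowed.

If inherited, *gumwaslat would pass through all of Hatas's changes:
Hatas: start from *gumwaslat.
  rule 1 (unconditioned shift): gumwaslat → gumwaslas
  rule 2 (unconditioned shift): gumwaslas → gumvaslas
  rule 3: no change — gumvaslas
  rule 4: no change — gumvaslas
  rule 5 (vowel merger): gumvaslas → gumvoslos
  ⇒ Hatas gumvoslos
If borrowed from Wizili 'gumwaslat' after the early changes, it would undergo only the recent ones:
  rule 4 (nasal place assimilation): no change (gumwaslat)
  rule 5 (vowel merger): gumwaslat → gumwoslot
  ⇒ as a loan: gumwoslot
Hatas 'gumwoslot' matches the loan outcome 'gumwoslot', not the inherited 'gumvoslos' — it skipped the early Hatas changes, so it was borrowed from Wizili.

borrowed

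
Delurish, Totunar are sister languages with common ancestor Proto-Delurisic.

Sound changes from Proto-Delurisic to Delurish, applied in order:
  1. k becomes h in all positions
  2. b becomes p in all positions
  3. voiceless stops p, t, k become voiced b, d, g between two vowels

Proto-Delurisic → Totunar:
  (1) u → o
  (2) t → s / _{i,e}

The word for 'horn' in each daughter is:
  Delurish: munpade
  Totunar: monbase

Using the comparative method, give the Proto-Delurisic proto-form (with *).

Position 4: Delurish has p, Totunar has b. Totunar preserves b here (none of its changes turn any other segment into b), so the proto-segment is *b.
Position 2: Delurish has u, Totunar has o. Delurish preserves u here (none of its changes turn any other segment into u), so the proto-segment is *u.
Continuing position by position gives *munbate; check it forward:
Delurish: start from *munbate.
  rule 1: no change — munbate
  rule 2 (unconditioned shift): munbate → munpate
  rule 3 (intervocalic voicing): munpate → munpade
  ⇒ Delurish munpade
Totunar: start from *munbate.
  rule 1 (vowel merger): munbate → monbate
  rule 2 (palatalisation): monbate → monbase
  ⇒ Totunar monbase
Only *munbate yields all of Delurish munpade, Totunar monbase.

*munbate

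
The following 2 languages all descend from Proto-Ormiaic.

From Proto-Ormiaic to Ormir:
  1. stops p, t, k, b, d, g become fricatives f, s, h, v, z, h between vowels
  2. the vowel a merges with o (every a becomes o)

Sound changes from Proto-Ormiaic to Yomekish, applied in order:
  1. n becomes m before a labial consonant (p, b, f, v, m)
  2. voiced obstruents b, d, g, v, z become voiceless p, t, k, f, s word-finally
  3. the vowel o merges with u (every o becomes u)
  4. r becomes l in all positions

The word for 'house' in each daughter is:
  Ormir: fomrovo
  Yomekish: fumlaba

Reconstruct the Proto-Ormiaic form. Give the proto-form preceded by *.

Position 6: Ormir has v, Yomekish has b. Yomekish preserves b here (none of its changes turn any other segment into b), so the proto-segment is *b.
Position 5: Ormir has o, Yomekish has a. Yomekish preserves a here (none of its changes turn any other segment into a), so the proto-segment is *a.
This points to *fomraba. Verify forward in each daughter:
Ormir: *fomraba
  fomraba → fomrava   [intervocalic lenition]
  fomrava → fomrovo   [vowel merger]
  giving Ormir fomrovo.
Yomekish: *fomraba > fumraba > fumlaba  (by vowel merger, unconditioned shift)
Only *fomraba yields all of Ormir fomrovo, Yomekish fumlaba.

*fomraba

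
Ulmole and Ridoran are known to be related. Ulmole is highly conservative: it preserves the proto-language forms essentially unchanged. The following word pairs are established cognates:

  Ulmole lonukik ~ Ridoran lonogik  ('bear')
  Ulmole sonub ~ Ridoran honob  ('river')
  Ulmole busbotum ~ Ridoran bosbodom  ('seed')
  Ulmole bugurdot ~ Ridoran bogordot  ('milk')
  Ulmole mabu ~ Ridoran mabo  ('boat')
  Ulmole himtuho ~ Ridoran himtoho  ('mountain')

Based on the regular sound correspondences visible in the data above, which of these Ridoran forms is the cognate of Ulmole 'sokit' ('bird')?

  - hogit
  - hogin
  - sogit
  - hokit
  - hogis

sonub ~ honob — Ulmole s corresponds to Ridoran h word-initially before a back vowel.
lonukik ~ lonogik — Ulmole k corresponds to Ridoran g between vowels (before a front vowel).
Applying these to Ulmole 'sokit':
  sokit → hokit   (s→h word-initially before a back vowel)
  hokit → hogit   (k→g between vowels (before a front vowel))
So the Ridoran cognate is 'hogit'.

hogit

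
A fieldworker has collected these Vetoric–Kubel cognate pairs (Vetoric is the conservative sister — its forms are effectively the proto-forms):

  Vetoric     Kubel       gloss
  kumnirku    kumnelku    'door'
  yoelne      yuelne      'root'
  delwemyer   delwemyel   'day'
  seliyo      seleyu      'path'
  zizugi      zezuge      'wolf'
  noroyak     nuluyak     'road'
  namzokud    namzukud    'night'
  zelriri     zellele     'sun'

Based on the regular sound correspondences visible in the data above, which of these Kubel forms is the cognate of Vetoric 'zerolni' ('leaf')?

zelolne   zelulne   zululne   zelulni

noroyak ~ nuluyak — Vetoric r corresponds to Kubel l between vowels (before a back vowel).
noroyak ~ nuluyak, namzokud ~ namzukud — Vetoric o corresponds to Kubel u after a consonant, before a consonant other than r, m, n, p, b, f, v.
zizugi ~ zezuge, zelriri ~ zellele — Vetoric i corresponds to Kubel e word-finally.
Applying these to Vetoric 'zerolni':
  zerolni → zelolni   (r→l between vowels (before a back vowel))
  zelolni → zelulni   (o→u after a consonant, before a consonant other than r, m, n, p, b, f, v)
  zelulni → zelulne   (i→e word-finally)
So the Kubel cognate is 'zelulne'.

zelulne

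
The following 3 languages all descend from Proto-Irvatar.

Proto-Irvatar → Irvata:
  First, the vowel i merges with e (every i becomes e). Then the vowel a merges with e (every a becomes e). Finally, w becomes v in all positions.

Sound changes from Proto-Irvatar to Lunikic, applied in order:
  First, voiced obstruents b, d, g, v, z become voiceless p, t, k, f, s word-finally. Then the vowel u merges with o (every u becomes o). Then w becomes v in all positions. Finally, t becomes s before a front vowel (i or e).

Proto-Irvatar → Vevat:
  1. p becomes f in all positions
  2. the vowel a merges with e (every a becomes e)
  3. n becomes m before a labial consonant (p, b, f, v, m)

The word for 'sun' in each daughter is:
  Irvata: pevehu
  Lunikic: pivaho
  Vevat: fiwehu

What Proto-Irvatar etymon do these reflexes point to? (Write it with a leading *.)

*piwahu

Position 4: Irvata has e, Lunikic has a, Vevat has e. Lunikic preserves a here (none of its changes turn any other segment into a), so the proto-segment is *a.
Position 2: Irvata has e, Lunikic has i, Vevat has i. Lunikic preserves i here (none of its changes turn any other segment into i), so the proto-segment is *i.
Position 1: Irvata has p, Lunikic has p, Vevat has f. Irvata preserves p here (none of its changes turn any other segment into p), so the proto-segment is *p.
Verify the candidate proto-form against each daughter:
Irvata: *piwahu
  piwahu → pewahu   [vowel merger]
  pewahu → pewehu   [vowel merger]
  pewehu → pevehu   [unconditioned shift]
  giving Irvata pevehu.
Lunikic: *piwahu > piwaho > pivaho  (by vowel merger, unconditioned shift)
Vevat: *piwahu > fiwahu > fiwehu  (by unconditioned shift, vowel merger)
*piwahu is the unique common source.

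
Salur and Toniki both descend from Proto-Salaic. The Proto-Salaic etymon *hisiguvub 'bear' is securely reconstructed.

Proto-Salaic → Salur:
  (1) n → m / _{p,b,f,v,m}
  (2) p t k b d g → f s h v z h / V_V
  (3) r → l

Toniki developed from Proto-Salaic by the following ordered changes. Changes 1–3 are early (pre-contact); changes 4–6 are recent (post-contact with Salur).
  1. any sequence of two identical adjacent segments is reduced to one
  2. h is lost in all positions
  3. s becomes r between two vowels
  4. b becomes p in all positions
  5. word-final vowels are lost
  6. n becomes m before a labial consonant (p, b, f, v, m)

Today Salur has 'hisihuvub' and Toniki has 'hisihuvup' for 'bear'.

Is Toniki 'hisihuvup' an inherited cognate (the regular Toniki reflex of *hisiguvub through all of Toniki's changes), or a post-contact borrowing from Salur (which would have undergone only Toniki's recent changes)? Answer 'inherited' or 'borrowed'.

If inherited, *hisiguvub would pass through all of Toniki's changes:
Toniki: start from *hisiguvub.
  rule 1: no change — hisiguvub
  rule 2 (h-loss): hisiguvub → isiguvub
  rule 3 (rhotacism): isiguvub → iriguvub
  rule 4 (unconditioned shift): iriguvub → iriguvup
  rule 5: no change — iriguvup
  rule 6: no change — iriguvup
  ⇒ Toniki iriguvup
If borrowed from Salur 'hisihuvub' after the early changes, it would undergo only the recent ones:
  rule 4 (unconditioned shift): hisihuvub → hisihuvup
  rule 5 (apocope): no change (hisihuvup)
  rule 6 (nasal place assimilation): no change (hisihuvup)
  ⇒ as a loan: hisihuvup
Toniki 'hisihuvup' matches the loan outcome 'hisihuvup', not the inherited 'iriguvup' — it skipped the early Toniki changes, so it was borrowed from Salur.

borrowed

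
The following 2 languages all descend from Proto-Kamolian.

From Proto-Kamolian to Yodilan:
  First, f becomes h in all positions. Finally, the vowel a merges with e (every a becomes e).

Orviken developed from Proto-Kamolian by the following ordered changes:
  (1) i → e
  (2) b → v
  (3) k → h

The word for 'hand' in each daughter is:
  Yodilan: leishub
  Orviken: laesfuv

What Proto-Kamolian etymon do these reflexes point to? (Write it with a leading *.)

Position 2: Yodilan has e, Orviken has a. Orviken preserves a here (none of its changes turn any other segment into a), so the proto-segment is *a.
Position 5: Yodilan has h, Orviken has f. Orviken preserves f here (none of its changes turn any other segment into f), so the proto-segment is *f.
Position 3: Yodilan has i, Orviken has e. Yodilan preserves i here (none of its changes turn any other segment into i), so the proto-segment is *i.
This points to *laisfub. Verify forward in each daughter:
Yodilan: start from *laisfub.
  rule 1 (unconditioned shift): laisfub → laishub
  rule 2 (vowel merger): laishub → leishub
  ⇒ Yodilan leishub
Orviken: *laisfub > laesfub > laesfuv  (by vowel merger, unconditioned shift)
*laisfub is the unique common source.

*laisfub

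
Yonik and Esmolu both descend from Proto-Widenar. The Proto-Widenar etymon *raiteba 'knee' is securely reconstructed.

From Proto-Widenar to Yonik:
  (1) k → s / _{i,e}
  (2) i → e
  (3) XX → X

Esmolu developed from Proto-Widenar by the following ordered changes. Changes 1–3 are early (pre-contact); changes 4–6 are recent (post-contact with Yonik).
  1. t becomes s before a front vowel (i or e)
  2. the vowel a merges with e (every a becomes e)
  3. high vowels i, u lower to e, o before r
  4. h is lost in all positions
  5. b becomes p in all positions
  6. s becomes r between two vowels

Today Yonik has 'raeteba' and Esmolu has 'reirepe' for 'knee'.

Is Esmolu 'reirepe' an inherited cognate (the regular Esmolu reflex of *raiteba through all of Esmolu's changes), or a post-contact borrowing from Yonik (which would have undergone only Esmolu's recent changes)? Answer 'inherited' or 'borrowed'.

If inherited, *raiteba would pass through all of Esmolu's changes:
Esmolu: start from *raiteba.
  rule 1 (palatalisation): raiteba → raiseba
  rule 2 (vowel merger): raiseba → reisebe
  rule 3: no change — reisebe
  rule 4: no change — reisebe
  rule 5 (unconditioned shift): reisebe → reisepe
  rule 6 (rhotacism): reisepe → reirepe
  ⇒ Esmolu reirepe
If borrowed from Yonik 'raeteba' after the early changes, it would undergo only the recent ones:
  rule 4 (h-loss): no change (raeteba)
  rule 5 (unconditioned shift): raeteba → raetepa
  rule 6 (rhotacism): no change (raetepa)
  ⇒ as a loan: raetepa
Esmolu 'reirepe' matches the inherited outcome exactly, so it is an inherited cognate, not a loan.

inherited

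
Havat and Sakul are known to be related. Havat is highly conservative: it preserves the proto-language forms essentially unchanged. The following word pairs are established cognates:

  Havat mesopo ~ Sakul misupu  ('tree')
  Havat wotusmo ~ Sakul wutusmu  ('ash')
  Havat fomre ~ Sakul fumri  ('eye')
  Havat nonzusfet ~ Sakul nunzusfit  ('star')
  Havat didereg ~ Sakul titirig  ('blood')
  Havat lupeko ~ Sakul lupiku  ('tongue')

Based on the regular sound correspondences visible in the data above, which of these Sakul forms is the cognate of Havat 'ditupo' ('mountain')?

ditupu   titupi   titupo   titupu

titupu

didereg ~ titirig — Havat d corresponds to Sakul t word-initially before a front vowel.
mesopo ~ misupu, wotusmo ~ wutusmu — Havat o corresponds to Sakul u word-finally.
Applying these to Havat 'ditupo':
  ditupo → titupo   (d→t word-initially before a front vowel)
  titupo → titupu   (o→u word-finally)
So the Sakul cognate is 'titupu'.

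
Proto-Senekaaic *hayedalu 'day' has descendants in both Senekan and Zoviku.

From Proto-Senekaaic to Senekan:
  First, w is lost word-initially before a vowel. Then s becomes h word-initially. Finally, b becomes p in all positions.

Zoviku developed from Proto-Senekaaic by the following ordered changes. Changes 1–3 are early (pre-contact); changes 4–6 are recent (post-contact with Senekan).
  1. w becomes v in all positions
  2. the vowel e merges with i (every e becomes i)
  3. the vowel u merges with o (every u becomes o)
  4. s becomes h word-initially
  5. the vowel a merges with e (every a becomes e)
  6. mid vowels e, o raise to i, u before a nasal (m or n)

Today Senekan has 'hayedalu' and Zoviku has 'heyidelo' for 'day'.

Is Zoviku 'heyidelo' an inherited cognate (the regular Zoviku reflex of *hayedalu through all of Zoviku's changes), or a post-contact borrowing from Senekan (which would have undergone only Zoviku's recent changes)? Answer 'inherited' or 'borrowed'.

If inherited, *hayedalu would pass through all of Zoviku's changes:
Zoviku: *hayedalu
  hayedalu (rule 1 does not apply)
  hayedalu → hayidalu   [vowel merger]
  hayidalu → hayidalo   [vowel merger]
  hayidalo (rule 4 does not apply)
  hayidalo → heyidelo   [vowel merger]
  heyidelo (rule 6 does not apply)
  giving Zoviku heyidelo.
If borrowed from Senekan 'hayedalu' after the early changes, it would undergo only the recent ones:
  rule 4 (debuccalisation): no change (hayedalu)
  rule 5 (vowel merger): hayedalu → heyedelu
  rule 6 (pre-nasal raising): no change (heyedelu)
  ⇒ as a loan: heyedelu
Zoviku 'heyidelo' matches the inherited outcome exactly, so it is an inherited cognate, not a loan.

inherited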